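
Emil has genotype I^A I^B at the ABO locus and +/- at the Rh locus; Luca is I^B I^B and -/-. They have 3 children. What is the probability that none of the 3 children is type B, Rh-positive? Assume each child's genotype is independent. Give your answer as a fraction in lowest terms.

ABO cross I^A I^B × I^B I^B → 1/2 B, 1/2 AB.
Rh cross +/- × -/- → 1/2 Rh+, 1/2 Rh-; so P(type B, Rh-positive) = 1/2 × 1/2 = 1/4 per child.
P(not type B, Rh-positive) = 3/4 for one child; (3/4)^3 = 27/64.

27/64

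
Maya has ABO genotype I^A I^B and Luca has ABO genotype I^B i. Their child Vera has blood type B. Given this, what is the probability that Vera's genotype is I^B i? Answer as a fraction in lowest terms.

Cross I^A I^B × I^B i → 1/4 I^A I^B, 1/4 I^A i, 1/4 I^B I^B, 1/4 I^B i.
Type-B genotypes among offspring: I^B I^B (1/4), I^B i (1/4); total 1/2.
P(I^B i | type B) = (1/4) / (1/2) = 1/2.

1/2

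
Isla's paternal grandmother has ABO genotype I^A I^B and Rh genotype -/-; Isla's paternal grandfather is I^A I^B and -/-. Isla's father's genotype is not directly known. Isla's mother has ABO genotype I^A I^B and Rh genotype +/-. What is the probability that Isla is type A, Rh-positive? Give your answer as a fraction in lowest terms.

1/8

Isla's father's ABO genotype from I^A I^B × I^A I^B: 1/4 I^A I^A, 1/2 I^A I^B, 1/4 I^B I^B.
Crossing each possibility with the mother I^A I^B and summing P(type A): 1/4·1/2 + 1/2·1/4 + 1/4·0 = 1/4.
Similarly for Rh via the father's Rh distribution: P(Rh+) = 1/2.
Independent loci: 1/4 × 1/2 = 1/8.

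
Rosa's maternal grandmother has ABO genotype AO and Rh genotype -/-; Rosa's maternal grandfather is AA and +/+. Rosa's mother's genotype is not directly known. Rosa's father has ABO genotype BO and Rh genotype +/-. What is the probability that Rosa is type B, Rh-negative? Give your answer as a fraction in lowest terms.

1/32

Rosa's mother's ABO genotype from AO × AA: 1/2 AA, 1/2 AO.
Crossing each possibility with the father BO and summing P(type B): 1/2·0 + 1/2·1/4 = 1/8.
Similarly for Rh via the mother's Rh distribution: P(Rh-) = 1/4.
Independent loci: 1/8 × 1/4 = 1/32.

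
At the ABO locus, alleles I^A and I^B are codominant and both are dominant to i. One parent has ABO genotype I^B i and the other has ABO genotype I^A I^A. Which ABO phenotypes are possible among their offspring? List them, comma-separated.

Gametes from I^B i × I^A I^A give offspring ABO genotypes I^A I^B, I^A i, i.e. phenotypes A, AB.

A, AB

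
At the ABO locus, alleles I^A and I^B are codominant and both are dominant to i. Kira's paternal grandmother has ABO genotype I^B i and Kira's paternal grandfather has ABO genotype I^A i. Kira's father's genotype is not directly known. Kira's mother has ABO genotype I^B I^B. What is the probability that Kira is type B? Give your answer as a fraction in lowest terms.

Kira's father's ABO genotype from I^B i × I^A i: 1/4 I^A I^B, 1/4 I^A i, 1/4 I^B i, 1/4 i i.
Crossing each possibility with the mother I^B I^B and summing P(type B): 1/4·1/2 + 1/4·1/2 + 1/4·1 + 1/4·1 = 3/4.

3/4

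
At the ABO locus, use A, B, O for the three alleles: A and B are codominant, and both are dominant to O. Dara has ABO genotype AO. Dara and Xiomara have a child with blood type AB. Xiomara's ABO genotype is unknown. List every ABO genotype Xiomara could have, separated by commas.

For each candidate genotype of Xiomara, check whether crossing it with AO can produce every observed child phenotype.
  AA → possible child types {A} ✗
  AB → possible child types {A, B, AB} ✓
  AO → possible child types {O, A} ✗
  BB → possible child types {B, AB} ✓
  BO → possible child types {O, A, B, AB} ✓
  OO → possible child types {O, A} ✗

AB, BB, BO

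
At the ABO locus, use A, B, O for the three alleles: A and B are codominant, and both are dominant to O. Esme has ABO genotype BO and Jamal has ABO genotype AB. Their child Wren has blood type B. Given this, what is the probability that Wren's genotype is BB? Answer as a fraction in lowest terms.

Cross BO × AB → 1/4 AB, 1/4 AO, 1/4 BB, 1/4 BO.
Type-B genotypes among offspring: BB (1/4), BO (1/4); total 1/2.
P(BB | type B) = (1/4) / (1/2) = 1/2.

1/2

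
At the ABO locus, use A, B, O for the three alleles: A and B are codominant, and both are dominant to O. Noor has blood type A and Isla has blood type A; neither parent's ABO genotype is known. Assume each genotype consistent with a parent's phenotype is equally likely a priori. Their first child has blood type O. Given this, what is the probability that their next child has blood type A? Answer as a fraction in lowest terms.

3/4

Possible genotypes: Noor ∈ {AA, AO}; Isla ∈ {AA, AO}.
Weight each parental genotype pair by prior × P(type-O child):
  AO × AO: posterior weight 1; P(next child type A) = 3/4.
Weighted sum = 3/4.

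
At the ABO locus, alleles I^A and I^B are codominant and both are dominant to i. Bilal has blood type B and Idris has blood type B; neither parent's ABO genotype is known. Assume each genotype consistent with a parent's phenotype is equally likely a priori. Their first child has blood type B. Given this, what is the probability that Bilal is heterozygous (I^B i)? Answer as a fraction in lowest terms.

7/15

Possible genotypes: Bilal ∈ {I^B I^B, I^B i}; Idris ∈ {I^B I^B, I^B i}.
Weight each parental genotype pair by prior × P(type-B child):
  I^B I^B × I^B I^B: posterior weight 4/15.
  I^B I^B × I^B i: posterior weight 4/15.
  I^B i × I^B I^B: posterior weight 4/15.
  I^B i × I^B i: posterior weight 1/5.
Sum the posterior weight over pairs where Bilal is I^B i: 7/15.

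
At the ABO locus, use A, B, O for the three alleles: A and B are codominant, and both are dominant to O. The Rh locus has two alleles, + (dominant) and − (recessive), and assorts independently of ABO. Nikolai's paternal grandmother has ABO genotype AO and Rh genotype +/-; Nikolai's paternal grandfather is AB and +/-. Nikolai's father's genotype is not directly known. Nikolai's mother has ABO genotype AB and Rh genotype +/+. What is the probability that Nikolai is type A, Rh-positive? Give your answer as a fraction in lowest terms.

3/8

Nikolai's father's ABO genotype from AO × AB: 1/4 AA, 1/4 AB, 1/4 AO, 1/4 BO.
Crossing each possibility with the mother AB and summing P(type A): 1/4·1/2 + 1/4·1/4 + 1/4·1/2 + 1/4·1/4 = 3/8.
Similarly for Rh via the father's Rh distribution: P(Rh+) = 1.
Independent loci: 3/8 × 1 = 3/8.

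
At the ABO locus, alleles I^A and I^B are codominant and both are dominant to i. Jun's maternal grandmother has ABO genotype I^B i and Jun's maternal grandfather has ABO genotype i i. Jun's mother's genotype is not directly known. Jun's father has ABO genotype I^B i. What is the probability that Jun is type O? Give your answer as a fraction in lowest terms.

Jun's mother's ABO genotype from I^B i × i i: 1/2 I^B i, 1/2 i i.
Crossing each possibility with the father I^B i and summing P(type O): 1/2·1/4 + 1/2·1/2 = 3/8.

3/8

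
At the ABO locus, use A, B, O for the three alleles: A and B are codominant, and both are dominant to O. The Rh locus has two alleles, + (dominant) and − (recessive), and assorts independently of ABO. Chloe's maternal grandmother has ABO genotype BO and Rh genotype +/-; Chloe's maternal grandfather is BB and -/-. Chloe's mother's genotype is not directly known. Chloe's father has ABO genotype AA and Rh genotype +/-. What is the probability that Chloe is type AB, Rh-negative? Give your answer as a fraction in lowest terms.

9/32

Chloe's mother's ABO genotype from BO × BB: 1/2 BB, 1/2 BO.
Crossing each possibility with the father AA and summing P(type AB): 1/2·1 + 1/2·1/2 = 3/4.
Similarly for Rh via the mother's Rh distribution: P(Rh-) = 3/8.
Independent loci: 3/4 × 3/8 = 9/32.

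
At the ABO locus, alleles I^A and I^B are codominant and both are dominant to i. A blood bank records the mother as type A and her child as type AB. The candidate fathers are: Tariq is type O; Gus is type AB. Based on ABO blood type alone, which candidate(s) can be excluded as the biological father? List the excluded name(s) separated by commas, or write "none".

Tariq

A candidate is excluded only if no genotype consistent with his phenotype could produce a type AB child with a type A mother.
Tariq (type O): no genotype consistent with that phenotype can produce a type-AB child with a type-A mother.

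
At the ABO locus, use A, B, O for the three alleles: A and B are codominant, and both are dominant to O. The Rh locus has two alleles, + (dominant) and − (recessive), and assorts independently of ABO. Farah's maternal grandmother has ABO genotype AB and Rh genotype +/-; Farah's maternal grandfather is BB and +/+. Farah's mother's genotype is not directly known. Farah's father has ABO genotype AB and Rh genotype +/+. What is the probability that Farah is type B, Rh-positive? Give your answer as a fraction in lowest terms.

3/8

Farah's mother's ABO genotype from AB × BB: 1/2 AB, 1/2 BB.
Crossing each possibility with the father AB and summing P(type B): 1/2·1/4 + 1/2·1/2 = 3/8.
Similarly for Rh via the mother's Rh distribution: P(Rh+) = 1.
Independent loci: 3/8 × 1 = 3/8.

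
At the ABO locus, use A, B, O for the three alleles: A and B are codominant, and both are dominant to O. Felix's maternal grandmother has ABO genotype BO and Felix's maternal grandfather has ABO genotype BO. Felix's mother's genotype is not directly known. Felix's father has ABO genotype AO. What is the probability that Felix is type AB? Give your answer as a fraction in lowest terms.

1/4

Felix's mother's ABO genotype from BO × BO: 1/4 BB, 1/2 BO, 1/4 OO.
Crossing each possibility with the father AO and summing P(type AB): 1/4·1/2 + 1/2·1/4 + 1/4·0 = 1/4.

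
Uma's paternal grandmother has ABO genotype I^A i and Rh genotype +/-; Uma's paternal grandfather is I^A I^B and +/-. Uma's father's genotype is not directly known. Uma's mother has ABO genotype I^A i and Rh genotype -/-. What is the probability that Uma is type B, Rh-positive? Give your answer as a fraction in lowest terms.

Uma's father's ABO genotype from I^A i × I^A I^B: 1/4 I^A I^A, 1/4 I^A I^B, 1/4 I^A i, 1/4 I^B i.
Crossing each possibility with the mother I^A i and summing P(type B): 1/4·0 + 1/4·1/4 + 1/4·0 + 1/4·1/4 = 1/8.
Similarly for Rh via the father's Rh distribution: P(Rh+) = 1/2.
Independent loci: 1/8 × 1/2 = 1/16.

1/16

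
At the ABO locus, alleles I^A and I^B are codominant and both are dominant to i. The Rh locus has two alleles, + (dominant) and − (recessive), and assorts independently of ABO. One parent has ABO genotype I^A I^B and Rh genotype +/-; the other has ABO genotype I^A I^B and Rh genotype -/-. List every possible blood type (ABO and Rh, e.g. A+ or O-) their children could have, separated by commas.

Gametes from I^A I^B × I^A I^B give offspring ABO genotypes I^A I^A, I^A I^B, I^B I^B, i.e. phenotypes A, B, AB.
Rh cross +/- × -/- → phenotypes Rh+, Rh-.
Combining independently: A+, A-, B+, B-, AB+, AB-.

A+, A-, B+, B-, AB+, AB-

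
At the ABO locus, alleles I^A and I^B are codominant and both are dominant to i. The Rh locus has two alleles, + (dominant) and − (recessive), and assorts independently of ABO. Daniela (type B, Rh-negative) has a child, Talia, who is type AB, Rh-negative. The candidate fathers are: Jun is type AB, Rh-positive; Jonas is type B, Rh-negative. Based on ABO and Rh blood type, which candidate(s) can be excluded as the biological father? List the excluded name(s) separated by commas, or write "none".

Jonas

A candidate is excluded only if no genotype consistent with his phenotype could produce a type AB, Rh-negative child with a type B, Rh-negative mother.
Jonas (type B, Rh-): no genotype consistent with that phenotype can produce a type-AB Rh- child with a type-B mother.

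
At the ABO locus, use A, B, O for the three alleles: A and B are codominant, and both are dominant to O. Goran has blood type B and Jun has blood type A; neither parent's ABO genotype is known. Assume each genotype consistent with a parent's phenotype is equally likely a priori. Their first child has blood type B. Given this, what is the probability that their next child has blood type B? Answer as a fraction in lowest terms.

Possible genotypes: Goran ∈ {BB, BO}; Jun ∈ {AA, AO}.
Weight each parental genotype pair by prior × P(type-B child):
  BB × AO: posterior weight 2/3; P(next child type B) = 1/2.
  BO × AO: posterior weight 1/3; P(next child type B) = 1/4.
Weighted sum = 5/12.

5/12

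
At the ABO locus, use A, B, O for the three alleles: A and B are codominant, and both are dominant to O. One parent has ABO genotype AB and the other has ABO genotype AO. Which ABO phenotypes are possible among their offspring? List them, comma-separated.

Gametes from AB × AO give offspring ABO genotypes AA, AB, AO, BO, i.e. phenotypes A, B, AB.

A, B, AB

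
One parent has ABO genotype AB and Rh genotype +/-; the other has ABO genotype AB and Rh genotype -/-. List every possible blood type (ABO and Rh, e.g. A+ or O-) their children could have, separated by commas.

A+, A-, B+, B-, AB+, AB-

Gametes from AB × AB give offspring ABO genotypes AA, AB, BB, i.e. phenotypes A, B, AB.
Rh cross +/- × -/- → phenotypes Rh+, Rh-.
Combining independently: A+, A-, B+, B-, AB+, AB-.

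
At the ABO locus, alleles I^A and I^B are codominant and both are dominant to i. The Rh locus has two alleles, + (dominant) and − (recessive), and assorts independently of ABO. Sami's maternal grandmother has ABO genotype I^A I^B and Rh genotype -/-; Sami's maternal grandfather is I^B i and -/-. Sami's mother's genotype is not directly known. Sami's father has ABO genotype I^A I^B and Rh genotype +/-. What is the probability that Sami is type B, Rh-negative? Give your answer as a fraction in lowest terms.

Sami's mother's ABO genotype from I^A I^B × I^B i: 1/4 I^A I^B, 1/4 I^A i, 1/4 I^B I^B, 1/4 I^B i.
Crossing each possibility with the father I^A I^B and summing P(type B): 1/4·1/4 + 1/4·1/4 + 1/4·1/2 + 1/4·1/2 = 3/8.
Similarly for Rh via the mother's Rh distribution: P(Rh-) = 1/2.
Independent loci: 3/8 × 1/2 = 3/16.

3/16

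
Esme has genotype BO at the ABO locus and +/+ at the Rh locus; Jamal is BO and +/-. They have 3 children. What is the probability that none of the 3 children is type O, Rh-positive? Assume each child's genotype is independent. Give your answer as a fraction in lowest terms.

ABO cross BO × BO → 1/4 O, 3/4 B.
Rh cross +/+ × +/- → 1 Rh+; so P(type O, Rh-positive) = 1/4 × 1 = 1/4 per child.
P(not type O, Rh-positive) = 3/4 for one child; (3/4)^3 = 27/64.

27/64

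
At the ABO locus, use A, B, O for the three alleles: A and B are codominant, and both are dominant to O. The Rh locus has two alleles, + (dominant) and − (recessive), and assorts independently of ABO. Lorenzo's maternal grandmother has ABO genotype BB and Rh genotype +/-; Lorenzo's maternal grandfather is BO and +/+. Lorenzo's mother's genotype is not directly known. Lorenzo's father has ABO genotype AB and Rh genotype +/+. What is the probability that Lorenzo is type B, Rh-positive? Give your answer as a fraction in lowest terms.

1/2

Lorenzo's mother's ABO genotype from BB × BO: 1/2 BB, 1/2 BO.
Crossing each possibility with the father AB and summing P(type B): 1/2·1/2 + 1/2·1/2 = 1/2.
Similarly for Rh via the mother's Rh distribution: P(Rh+) = 1.
Independent loci: 1/2 × 1 = 1/2.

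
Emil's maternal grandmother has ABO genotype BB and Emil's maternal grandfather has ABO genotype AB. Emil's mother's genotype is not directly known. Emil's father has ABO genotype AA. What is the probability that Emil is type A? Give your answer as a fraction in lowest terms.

1/4

Emil's mother's ABO genotype from BB × AB: 1/2 AB, 1/2 BB.
Crossing each possibility with the father AA and summing P(type A): 1/2·1/2 + 1/2·0 = 1/4.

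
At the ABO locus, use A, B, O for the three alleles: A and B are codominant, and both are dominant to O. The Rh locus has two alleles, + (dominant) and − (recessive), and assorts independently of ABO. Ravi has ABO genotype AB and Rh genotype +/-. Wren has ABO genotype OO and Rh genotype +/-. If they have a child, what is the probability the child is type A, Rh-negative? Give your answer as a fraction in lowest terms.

ABO cross AB × OO → offspring phenotypes: 1/2 A, 1/2 B.
Rh cross +/- × +/- → 3/4 Rh+, 1/4 Rh-.
Independent loci: P(type A, Rh-negative) = 1/2 × 1/4 = 1/8.

1/8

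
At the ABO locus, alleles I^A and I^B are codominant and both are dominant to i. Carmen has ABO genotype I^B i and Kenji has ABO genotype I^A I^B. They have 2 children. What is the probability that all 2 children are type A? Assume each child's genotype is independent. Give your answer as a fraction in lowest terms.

1/16

ABO cross I^B i × I^A I^B → 1/4 A, 1/2 B, 1/4 AB.
So P(type A) = 1/4 per child.
All 2 independent: (1/4)^2 = 1/16.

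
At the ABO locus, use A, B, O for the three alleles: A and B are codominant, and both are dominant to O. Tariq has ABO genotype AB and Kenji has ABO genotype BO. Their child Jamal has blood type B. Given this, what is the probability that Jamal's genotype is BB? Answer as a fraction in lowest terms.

1/2

Cross AB × BO → 1/4 AB, 1/4 AO, 1/4 BB, 1/4 BO.
Type-B genotypes among offspring: BB (1/4), BO (1/4); total 1/2.
P(BB | type B) = (1/4) / (1/2) = 1/2.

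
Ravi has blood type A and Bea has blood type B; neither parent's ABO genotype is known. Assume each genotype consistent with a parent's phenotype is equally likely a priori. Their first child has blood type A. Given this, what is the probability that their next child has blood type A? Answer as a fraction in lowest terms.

Possible genotypes: Ravi ∈ {I^A I^A, I^A i}; Bea ∈ {I^B I^B, I^B i}.
Weight each parental genotype pair by prior × P(type-A child):
  I^A I^A × I^B i: posterior weight 2/3; P(next child type A) = 1/2.
  I^A i × I^B i: posterior weight 1/3; P(next child type A) = 1/4.
Weighted sum = 5/12.

5/12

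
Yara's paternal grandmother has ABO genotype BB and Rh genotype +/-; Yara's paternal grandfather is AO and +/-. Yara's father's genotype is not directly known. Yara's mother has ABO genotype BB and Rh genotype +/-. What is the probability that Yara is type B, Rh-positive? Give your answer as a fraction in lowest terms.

9/16

Yara's father's ABO genotype from BB × AO: 1/2 AB, 1/2 BO.
Crossing each possibility with the mother BB and summing P(type B): 1/2·1/2 + 1/2·1 = 3/4.
Similarly for Rh via the father's Rh distribution: P(Rh+) = 3/4.
Independent loci: 3/4 × 3/4 = 9/16.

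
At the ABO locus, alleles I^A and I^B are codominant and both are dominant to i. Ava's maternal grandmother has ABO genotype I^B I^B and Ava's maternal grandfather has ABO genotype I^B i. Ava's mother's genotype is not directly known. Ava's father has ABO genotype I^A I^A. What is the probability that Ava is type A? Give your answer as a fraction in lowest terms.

1/4

Ava's mother's ABO genotype from I^B I^B × I^B i: 1/2 I^B I^B, 1/2 I^B i.
Crossing each possibility with the father I^A I^A and summing P(type A): 1/2·0 + 1/2·1/2 = 1/4.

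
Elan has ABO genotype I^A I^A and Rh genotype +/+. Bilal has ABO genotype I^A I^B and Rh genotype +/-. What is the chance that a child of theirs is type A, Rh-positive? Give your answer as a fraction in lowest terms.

1/2

ABO cross I^A I^A × I^A I^B → offspring phenotypes: 1/2 A, 1/2 AB.
Rh cross +/+ × +/- → 1 Rh+.
Independent loci: P(type A, Rh-positive) = 1/2 × 1 = 1/2.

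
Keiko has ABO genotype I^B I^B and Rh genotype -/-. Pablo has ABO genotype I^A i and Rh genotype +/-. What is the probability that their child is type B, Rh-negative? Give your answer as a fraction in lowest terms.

ABO cross I^B I^B × I^A i → offspring phenotypes: 1/2 B, 1/2 AB.
Rh cross -/- × +/- → 1/2 Rh+, 1/2 Rh-.
Independent loci: P(type B, Rh-negative) = 1/2 × 1/2 = 1/4.

1/4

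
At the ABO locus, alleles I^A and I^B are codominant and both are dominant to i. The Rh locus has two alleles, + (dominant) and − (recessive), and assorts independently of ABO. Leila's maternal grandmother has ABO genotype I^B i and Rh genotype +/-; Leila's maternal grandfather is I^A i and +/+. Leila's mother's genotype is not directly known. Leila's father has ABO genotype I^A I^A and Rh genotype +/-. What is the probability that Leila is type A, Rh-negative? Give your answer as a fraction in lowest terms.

Leila's mother's ABO genotype from I^B i × I^A i: 1/4 I^A I^B, 1/4 I^A i, 1/4 I^B i, 1/4 i i.
Crossing each possibility with the father I^A I^A and summing P(type A): 1/4·1/2 + 1/4·1 + 1/4·1/2 + 1/4·1 = 3/4.
Similarly for Rh via the mother's Rh distribution: P(Rh-) = 1/8.
Independent loci: 3/4 × 1/8 = 3/32.

3/32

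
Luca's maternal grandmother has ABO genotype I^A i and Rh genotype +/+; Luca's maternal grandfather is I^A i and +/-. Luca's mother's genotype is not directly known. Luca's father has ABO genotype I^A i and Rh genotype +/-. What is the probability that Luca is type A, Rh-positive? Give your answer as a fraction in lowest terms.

Luca's mother's ABO genotype from I^A i × I^A i: 1/4 I^A I^A, 1/2 I^A i, 1/4 i i.
Crossing each possibility with the father I^A i and summing P(type A): 1/4·1 + 1/2·3/4 + 1/4·1/2 = 3/4.
Similarly for Rh via the mother's Rh distribution: P(Rh+) = 7/8.
Independent loci: 3/4 × 7/8 = 21/32.

21/32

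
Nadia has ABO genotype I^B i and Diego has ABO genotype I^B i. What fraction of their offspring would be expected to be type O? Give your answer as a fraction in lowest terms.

ABO cross I^B i × I^B i → offspring phenotypes: 1/4 O, 3/4 B.
So P(type O) = 1/4.

1/4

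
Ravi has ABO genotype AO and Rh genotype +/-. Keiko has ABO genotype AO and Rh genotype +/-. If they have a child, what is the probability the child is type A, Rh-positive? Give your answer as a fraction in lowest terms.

9/16

ABO cross AO × AO → offspring phenotypes: 1/4 O, 3/4 A.
Rh cross +/- × +/- → 3/4 Rh+, 1/4 Rh-.
Independent loci: P(type A, Rh-positive) = 3/4 × 3/4 = 9/16.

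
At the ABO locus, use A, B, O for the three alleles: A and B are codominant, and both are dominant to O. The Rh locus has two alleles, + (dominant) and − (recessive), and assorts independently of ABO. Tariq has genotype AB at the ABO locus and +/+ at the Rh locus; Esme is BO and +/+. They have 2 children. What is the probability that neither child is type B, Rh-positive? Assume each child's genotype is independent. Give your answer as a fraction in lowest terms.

ABO cross AB × BO → 1/4 A, 1/2 B, 1/4 AB.
Rh cross +/+ × +/+ → 1 Rh+; so P(type B, Rh-positive) = 1/2 × 1 = 1/2 per child.
P(not type B, Rh-positive) = 1/2 for one child; (1/2)^2 = 1/4.

1/4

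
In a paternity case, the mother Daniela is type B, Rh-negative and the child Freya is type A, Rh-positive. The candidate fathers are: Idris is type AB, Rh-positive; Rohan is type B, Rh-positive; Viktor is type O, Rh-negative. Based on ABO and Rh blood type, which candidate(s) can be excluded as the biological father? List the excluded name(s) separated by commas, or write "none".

A candidate is excluded only if no genotype consistent with his phenotype could produce a type A, Rh-positive child with a type B, Rh-negative mother.
Rohan (type B, Rh+): no genotype consistent with that phenotype can produce a type-A Rh+ child with a type-B mother.
Viktor (type O, Rh-): no genotype consistent with that phenotype can produce a type-A Rh+ child with a type-B mother.

Rohan, Viktor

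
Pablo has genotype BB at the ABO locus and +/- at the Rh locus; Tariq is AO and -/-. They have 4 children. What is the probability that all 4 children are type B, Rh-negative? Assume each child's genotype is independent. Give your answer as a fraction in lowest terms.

1/256

ABO cross BB × AO → 1/2 B, 1/2 AB.
Rh cross +/- × -/- → 1/2 Rh+, 1/2 Rh-; so P(type B, Rh-negative) = 1/2 × 1/2 = 1/4 per child.
All 4 independent: (1/4)^4 = 1/256.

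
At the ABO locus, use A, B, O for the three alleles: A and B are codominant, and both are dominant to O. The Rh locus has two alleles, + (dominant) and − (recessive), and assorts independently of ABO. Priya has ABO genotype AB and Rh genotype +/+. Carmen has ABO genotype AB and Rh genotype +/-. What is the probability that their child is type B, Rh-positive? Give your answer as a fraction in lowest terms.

ABO cross AB × AB → offspring phenotypes: 1/4 A, 1/4 B, 1/2 AB.
Rh cross +/+ × +/- → 1 Rh+.
Independent loci: P(type B, Rh-positive) = 1/4 × 1 = 1/4.

1/4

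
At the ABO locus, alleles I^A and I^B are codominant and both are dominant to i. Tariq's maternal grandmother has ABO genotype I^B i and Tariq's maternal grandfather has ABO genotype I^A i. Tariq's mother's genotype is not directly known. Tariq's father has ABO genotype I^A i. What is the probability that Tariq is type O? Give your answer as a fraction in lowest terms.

Tariq's mother's ABO genotype from I^B i × I^A i: 1/4 I^A I^B, 1/4 I^A i, 1/4 I^B i, 1/4 i i.
Crossing each possibility with the father I^A i and summing P(type O): 1/4·0 + 1/4·1/4 + 1/4·1/4 + 1/4·1/2 = 1/4.

1/4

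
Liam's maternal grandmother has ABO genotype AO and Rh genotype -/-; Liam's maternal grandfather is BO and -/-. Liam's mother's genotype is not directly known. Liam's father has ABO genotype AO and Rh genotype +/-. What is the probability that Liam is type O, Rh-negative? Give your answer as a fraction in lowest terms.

1/8

Liam's mother's ABO genotype from AO × BO: 1/4 AB, 1/4 AO, 1/4 BO, 1/4 OO.
Crossing each possibility with the father AO and summing P(type O): 1/4·0 + 1/4·1/4 + 1/4·1/4 + 1/4·1/2 = 1/4.
Similarly for Rh via the mother's Rh distribution: P(Rh-) = 1/2.
Independent loci: 1/4 × 1/2 = 1/8.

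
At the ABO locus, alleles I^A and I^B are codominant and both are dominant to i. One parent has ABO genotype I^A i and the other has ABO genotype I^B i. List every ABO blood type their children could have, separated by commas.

Gametes from I^A i × I^B i give offspring ABO genotypes I^A I^B, I^A i, I^B i, i i, i.e. phenotypes O, A, B, AB.

O, A, B, AB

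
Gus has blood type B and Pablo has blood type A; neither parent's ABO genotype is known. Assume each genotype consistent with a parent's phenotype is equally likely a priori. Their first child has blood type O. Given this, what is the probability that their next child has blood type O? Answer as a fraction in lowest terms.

1/4

Possible genotypes: Gus ∈ {BB, BO}; Pablo ∈ {AA, AO}.
Weight each parental genotype pair by prior × P(type-O child):
  BO × AO: posterior weight 1; P(next child type O) = 1/4.
Weighted sum = 1/4.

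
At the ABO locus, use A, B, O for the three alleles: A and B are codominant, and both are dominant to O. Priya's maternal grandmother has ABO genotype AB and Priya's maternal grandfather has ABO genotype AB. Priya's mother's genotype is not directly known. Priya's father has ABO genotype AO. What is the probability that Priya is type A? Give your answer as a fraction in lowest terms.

Priya's mother's ABO genotype from AB × AB: 1/4 AA, 1/2 AB, 1/4 BB.
Crossing each possibility with the father AO and summing P(type A): 1/4·1 + 1/2·1/2 + 1/4·0 = 1/2.

1/2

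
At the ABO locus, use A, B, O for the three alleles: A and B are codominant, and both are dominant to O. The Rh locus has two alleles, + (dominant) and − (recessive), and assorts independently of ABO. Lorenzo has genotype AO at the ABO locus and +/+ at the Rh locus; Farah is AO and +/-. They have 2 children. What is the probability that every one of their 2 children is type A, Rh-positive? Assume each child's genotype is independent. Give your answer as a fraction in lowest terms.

ABO cross AO × AO → 1/4 O, 3/4 A.
Rh cross +/+ × +/- → 1 Rh+; so P(type A, Rh-positive) = 3/4 × 1 = 3/4 per child.
All 2 independent: (3/4)^2 = 9/16.

9/16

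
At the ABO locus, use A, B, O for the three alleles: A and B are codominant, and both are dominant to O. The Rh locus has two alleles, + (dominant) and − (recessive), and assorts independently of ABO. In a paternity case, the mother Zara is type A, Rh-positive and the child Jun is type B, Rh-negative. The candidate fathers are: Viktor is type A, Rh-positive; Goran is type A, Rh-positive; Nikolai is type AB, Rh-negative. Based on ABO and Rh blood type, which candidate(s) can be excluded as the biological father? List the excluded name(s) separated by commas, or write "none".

A candidate is excluded only if no genotype consistent with his phenotype could produce a type B, Rh-negative child with a type A, Rh-positive mother.
Viktor (type A, Rh+): no genotype consistent with that phenotype can produce a type-B Rh- child with a type-A mother.
Goran (type A, Rh+): no genotype consistent with that phenotype can produce a type-B Rh- child with a type-A mother.

Viktor, Goran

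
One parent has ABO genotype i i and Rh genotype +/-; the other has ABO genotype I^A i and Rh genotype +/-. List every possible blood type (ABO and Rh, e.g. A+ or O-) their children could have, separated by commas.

O+, O-, A+, A-

Gametes from i i × I^A i give offspring ABO genotypes I^A i, i i, i.e. phenotypes O, A.
Rh cross +/- × +/- → phenotypes Rh+, Rh-.
Combining independently: O+, O-, A+, A-.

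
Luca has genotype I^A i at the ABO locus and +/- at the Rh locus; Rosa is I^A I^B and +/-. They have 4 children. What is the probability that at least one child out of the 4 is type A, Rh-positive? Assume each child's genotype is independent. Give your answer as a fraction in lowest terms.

3471/4096

ABO cross I^A i × I^A I^B → 1/2 A, 1/4 B, 1/4 AB.
Rh cross +/- × +/- → 3/4 Rh+, 1/4 Rh-; so P(type A, Rh-positive) = 1/2 × 3/4 = 3/8 per child.
P(none) = (5/8)^4 = 625/4096; P(at least one) = 1 − 625/4096 = 3471/4096.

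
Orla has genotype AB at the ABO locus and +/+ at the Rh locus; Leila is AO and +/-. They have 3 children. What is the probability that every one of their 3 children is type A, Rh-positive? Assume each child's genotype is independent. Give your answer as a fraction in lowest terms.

1/8

ABO cross AB × AO → 1/2 A, 1/4 B, 1/4 AB.
Rh cross +/+ × +/- → 1 Rh+; so P(type A, Rh-positive) = 1/2 × 1 = 1/2 per child.
All 3 independent: (1/2)^3 = 1/8.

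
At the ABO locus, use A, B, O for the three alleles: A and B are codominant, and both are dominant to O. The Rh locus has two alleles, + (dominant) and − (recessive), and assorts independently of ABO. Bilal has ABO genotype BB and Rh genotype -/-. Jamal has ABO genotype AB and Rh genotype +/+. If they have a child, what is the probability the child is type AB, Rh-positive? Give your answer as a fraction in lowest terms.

1/2

ABO cross BB × AB → offspring phenotypes: 1/2 B, 1/2 AB.
Rh cross -/- × +/+ → 1 Rh+.
Independent loci: P(type AB, Rh-positive) = 1/2 × 1 = 1/2.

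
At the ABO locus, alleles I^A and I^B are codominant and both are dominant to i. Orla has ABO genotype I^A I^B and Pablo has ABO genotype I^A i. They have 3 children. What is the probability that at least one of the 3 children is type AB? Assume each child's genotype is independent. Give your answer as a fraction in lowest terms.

ABO cross I^A I^B × I^A i → 1/2 A, 1/4 B, 1/4 AB.
So P(type AB) = 1/4 per child.
P(none) = (3/4)^3 = 27/64; P(at least one) = 1 − 27/64 = 37/64.

37/64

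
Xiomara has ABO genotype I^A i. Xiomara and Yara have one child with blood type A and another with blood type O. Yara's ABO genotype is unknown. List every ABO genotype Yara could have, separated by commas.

I^A i, I^B i, i i

For each candidate genotype of Yara, check whether crossing it with I^A i can produce every observed child phenotype.
  I^A I^A → possible child types {A} ✗
  I^A I^B → possible child types {A, B, AB} ✗
  I^A i → possible child types {O, A} ✓
  I^B I^B → possible child types {B, AB} ✗
  I^B i → possible child types {O, A, B, AB} ✓
  i i → possible child types {O, A} ✓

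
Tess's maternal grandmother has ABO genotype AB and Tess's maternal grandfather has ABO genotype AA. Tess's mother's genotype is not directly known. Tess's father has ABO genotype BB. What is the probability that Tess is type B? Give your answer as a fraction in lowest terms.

1/4

Tess's mother's ABO genotype from AB × AA: 1/2 AA, 1/2 AB.
Crossing each possibility with the father BB and summing P(type B): 1/2·0 + 1/2·1/2 = 1/4.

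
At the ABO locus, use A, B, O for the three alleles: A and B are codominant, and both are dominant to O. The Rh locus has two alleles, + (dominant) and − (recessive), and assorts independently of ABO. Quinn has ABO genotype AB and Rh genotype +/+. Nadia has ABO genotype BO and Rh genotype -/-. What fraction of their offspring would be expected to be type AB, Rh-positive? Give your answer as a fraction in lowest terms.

ABO cross AB × BO → offspring phenotypes: 1/4 A, 1/2 B, 1/4 AB.
Rh cross +/+ × -/- → 1 Rh+.
Independent loci: P(type AB, Rh-positive) = 1/4 × 1 = 1/4.

1/4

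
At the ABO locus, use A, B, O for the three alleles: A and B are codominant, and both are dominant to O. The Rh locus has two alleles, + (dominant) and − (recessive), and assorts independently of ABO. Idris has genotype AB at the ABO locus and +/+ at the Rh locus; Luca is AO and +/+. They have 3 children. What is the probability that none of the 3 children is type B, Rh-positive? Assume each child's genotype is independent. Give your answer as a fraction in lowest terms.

27/64

ABO cross AB × AO → 1/2 A, 1/4 B, 1/4 AB.
Rh cross +/+ × +/+ → 1 Rh+; so P(type B, Rh-positive) = 1/4 × 1 = 1/4 per child.
P(not type B, Rh-positive) = 3/4 for one child; (3/4)^3 = 27/64.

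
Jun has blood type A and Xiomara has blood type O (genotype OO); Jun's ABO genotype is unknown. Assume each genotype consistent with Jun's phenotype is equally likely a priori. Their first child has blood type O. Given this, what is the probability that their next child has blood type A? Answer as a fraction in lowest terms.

1/2

Possible genotypes: Jun ∈ {AA, AO}; Xiomara ∈ {OO}.
Weight each parental genotype pair by prior × P(type-O child):
  AO × OO: posterior weight 1; P(next child type A) = 1/2.
Weighted sum = 1/2.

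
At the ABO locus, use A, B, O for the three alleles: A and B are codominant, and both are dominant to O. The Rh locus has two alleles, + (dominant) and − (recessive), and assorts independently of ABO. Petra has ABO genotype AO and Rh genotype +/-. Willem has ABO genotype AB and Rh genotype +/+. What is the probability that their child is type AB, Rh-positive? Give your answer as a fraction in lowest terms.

ABO cross AO × AB → offspring phenotypes: 1/2 A, 1/4 B, 1/4 AB.
Rh cross +/- × +/+ → 1 Rh+.
Independent loci: P(type AB, Rh-positive) = 1/4 × 1 = 1/4.

1/4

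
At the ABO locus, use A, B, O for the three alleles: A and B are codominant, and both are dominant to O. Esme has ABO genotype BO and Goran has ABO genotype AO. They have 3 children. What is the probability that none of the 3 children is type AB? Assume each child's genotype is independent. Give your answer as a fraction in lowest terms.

27/64

ABO cross BO × AO → 1/4 O, 1/4 A, 1/4 B, 1/4 AB.
So P(type AB) = 1/4 per child.
P(not type AB) = 3/4 for one child; (3/4)^3 = 27/64.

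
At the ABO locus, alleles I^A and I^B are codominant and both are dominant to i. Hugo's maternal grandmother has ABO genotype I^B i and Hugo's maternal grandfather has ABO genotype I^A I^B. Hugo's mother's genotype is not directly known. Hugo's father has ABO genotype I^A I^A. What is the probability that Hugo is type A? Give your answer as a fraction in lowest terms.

1/2

Hugo's mother's ABO genotype from I^B i × I^A I^B: 1/4 I^A I^B, 1/4 I^A i, 1/4 I^B I^B, 1/4 I^B i.
Crossing each possibility with the father I^A I^A and summing P(type A): 1/4·1/2 + 1/4·1 + 1/4·0 + 1/4·1/2 = 1/2.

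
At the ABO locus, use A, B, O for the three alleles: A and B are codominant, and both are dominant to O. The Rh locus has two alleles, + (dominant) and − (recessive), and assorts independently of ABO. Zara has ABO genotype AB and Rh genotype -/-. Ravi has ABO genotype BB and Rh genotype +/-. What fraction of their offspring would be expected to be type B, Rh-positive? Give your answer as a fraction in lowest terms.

ABO cross AB × BB → offspring phenotypes: 1/2 B, 1/2 AB.
Rh cross -/- × +/- → 1/2 Rh+, 1/2 Rh-.
Independent loci: P(type B, Rh-positive) = 1/2 × 1/2 = 1/4.

1/4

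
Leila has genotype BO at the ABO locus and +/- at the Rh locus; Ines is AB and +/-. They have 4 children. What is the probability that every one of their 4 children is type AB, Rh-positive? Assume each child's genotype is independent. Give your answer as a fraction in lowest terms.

81/65536

ABO cross BO × AB → 1/4 A, 1/2 B, 1/4 AB.
Rh cross +/- × +/- → 3/4 Rh+, 1/4 Rh-; so P(type AB, Rh-positive) = 1/4 × 3/4 = 3/16 per child.
All 4 independent: (3/16)^4 = 81/65536.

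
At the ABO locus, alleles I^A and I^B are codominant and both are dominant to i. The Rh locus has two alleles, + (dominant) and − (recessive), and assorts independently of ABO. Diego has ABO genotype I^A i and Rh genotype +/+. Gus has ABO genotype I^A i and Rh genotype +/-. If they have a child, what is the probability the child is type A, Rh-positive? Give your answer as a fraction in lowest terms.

3/4

ABO cross I^A i × I^A i → offspring phenotypes: 1/4 O, 3/4 A.
Rh cross +/+ × +/- → 1 Rh+.
Independent loci: P(type A, Rh-positive) = 3/4 × 1 = 3/4.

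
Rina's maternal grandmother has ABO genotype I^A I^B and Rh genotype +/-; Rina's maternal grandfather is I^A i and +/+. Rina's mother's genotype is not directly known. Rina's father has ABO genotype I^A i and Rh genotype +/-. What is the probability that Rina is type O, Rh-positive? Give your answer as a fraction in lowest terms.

7/64

Rina's mother's ABO genotype from I^A I^B × I^A i: 1/4 I^A I^A, 1/4 I^A I^B, 1/4 I^A i, 1/4 I^B i.
Crossing each possibility with the father I^A i and summing P(type O): 1/4·0 + 1/4·0 + 1/4·1/4 + 1/4·1/4 = 1/8.
Similarly for Rh via the mother's Rh distribution: P(Rh+) = 7/8.
Independent loci: 1/8 × 7/8 = 7/64.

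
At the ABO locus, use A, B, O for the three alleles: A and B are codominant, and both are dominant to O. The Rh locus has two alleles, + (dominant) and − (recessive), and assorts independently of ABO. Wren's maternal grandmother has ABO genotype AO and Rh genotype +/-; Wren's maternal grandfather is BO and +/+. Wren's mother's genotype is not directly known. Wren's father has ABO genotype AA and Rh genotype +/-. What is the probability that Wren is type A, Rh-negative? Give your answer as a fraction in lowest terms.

3/32

Wren's mother's ABO genotype from AO × BO: 1/4 AB, 1/4 AO, 1/4 BO, 1/4 OO.
Crossing each possibility with the father AA and summing P(type A): 1/4·1/2 + 1/4·1 + 1/4·1/2 + 1/4·1 = 3/4.
Similarly for Rh via the mother's Rh distribution: P(Rh-) = 1/8.
Independent loci: 3/4 × 1/8 = 3/32.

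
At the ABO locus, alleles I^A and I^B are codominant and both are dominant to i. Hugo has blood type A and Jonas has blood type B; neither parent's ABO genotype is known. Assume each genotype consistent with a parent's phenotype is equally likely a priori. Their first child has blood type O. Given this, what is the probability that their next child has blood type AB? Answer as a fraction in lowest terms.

1/4

Possible genotypes: Hugo ∈ {I^A I^A, I^A i}; Jonas ∈ {I^B I^B, I^B i}.
Weight each parental genotype pair by prior × P(type-O child):
  I^A i × I^B i: posterior weight 1; P(next child type AB) = 1/4.
Weighted sum = 1/4.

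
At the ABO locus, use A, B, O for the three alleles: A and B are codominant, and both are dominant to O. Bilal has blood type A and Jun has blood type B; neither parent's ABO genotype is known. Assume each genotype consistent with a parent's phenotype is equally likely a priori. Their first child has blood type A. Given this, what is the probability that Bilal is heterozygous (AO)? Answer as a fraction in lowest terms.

1/3

Possible genotypes: Bilal ∈ {AA, AO}; Jun ∈ {BB, BO}.
Weight each parental genotype pair by prior × P(type-A child):
  AA × BO: posterior weight 2/3.
  AO × BO: posterior weight 1/3.
Sum the posterior weight over pairs where Bilal is AO: 1/3.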